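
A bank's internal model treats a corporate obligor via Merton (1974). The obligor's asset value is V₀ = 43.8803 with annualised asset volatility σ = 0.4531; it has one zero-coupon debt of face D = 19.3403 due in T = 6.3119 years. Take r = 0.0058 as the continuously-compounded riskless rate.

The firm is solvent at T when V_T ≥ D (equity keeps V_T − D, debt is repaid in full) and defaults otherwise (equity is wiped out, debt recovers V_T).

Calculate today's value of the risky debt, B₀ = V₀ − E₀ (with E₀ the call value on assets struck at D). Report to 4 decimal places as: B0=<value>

Work the structural quantities from V₀ = 43.8803 against face 19.3403:
d₁ = [ln(V₀/D) + (r + σ²/2)T] / (σ√T)
   = [ln(43.8803/19.3403) + (0.0058 + 0.5·0.4531²)·6.3119] / (0.4531·√6.3119)
   = [0.819274 + 0.684524] / 1.138346 = 1.321039
d₂ = d₁ − σ√T = 1.321039 − 1.138346 = 0.182693
N(d₁) = 0.906756,  N(d₂) = 0.572481,  e^(−rT) = 0.964053
E₀ = V₀·N(d₁) − D·e^(−rT)·N(d₂)
   = 43.8803·0.906756 − 19.3403·0.964053·0.572481 = 29.114772
B₀ = V₀ − E₀ = 43.8803 − 29.114772 = 14.765528

B0=14.7655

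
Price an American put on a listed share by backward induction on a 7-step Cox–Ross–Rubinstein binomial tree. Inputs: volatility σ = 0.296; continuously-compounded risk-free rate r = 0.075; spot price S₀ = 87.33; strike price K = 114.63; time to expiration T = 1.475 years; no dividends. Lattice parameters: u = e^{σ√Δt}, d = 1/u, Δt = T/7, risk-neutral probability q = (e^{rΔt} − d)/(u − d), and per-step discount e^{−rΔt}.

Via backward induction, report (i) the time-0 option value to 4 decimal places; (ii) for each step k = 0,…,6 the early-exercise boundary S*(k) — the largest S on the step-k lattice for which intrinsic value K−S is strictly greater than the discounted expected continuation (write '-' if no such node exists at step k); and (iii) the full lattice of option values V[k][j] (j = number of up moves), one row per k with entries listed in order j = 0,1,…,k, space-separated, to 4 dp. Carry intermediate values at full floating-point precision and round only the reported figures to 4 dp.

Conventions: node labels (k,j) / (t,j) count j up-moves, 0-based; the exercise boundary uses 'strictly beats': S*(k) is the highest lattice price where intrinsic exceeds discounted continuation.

Δt=0.21071, u=1.14554, d=0.87295, q=0.52452, disc=e^(-rΔt)=0.98432
k=7 terminal: V=max(K-S,0) → 80.8938 70.3594 56.5356 38.3951 14.5901 0.0000 0.0000 0.0000
k=6: j=0 S=38.6461 intr=75.9839 cont=74.1866 V=75.9839[EX]; j=1 S=50.7137 intr=63.9163 cont=62.1190 V=63.9163[EX]; j=2 S=66.5494 intr=48.0806 cont=46.2833 V=48.0806[EX]; j=3 S=87.3300 intr=27.3000 cont=25.5027 V=27.3000[EX]; j=4 S=114.5995 intr=0.0305 cont=6.8285 V=6.8285[hold]; j=5 S=150.3841 intr=0.0000 cont=0.0000 V=0.0000[hold]; j=6 S=197.3428 intr=0.0000 cont=0.0000 V=0.0000[hold]  S*(6)=87.3300
k=5: j=0 S=44.2706 intr=70.3594 cont=68.5621 V=70.3594[EX]; j=1 S=58.0944 intr=56.5356 cont=54.7382 V=56.5356[EX]; j=2 S=76.2349 intr=38.3951 cont=36.5978 V=38.3951[EX]; j=3 S=100.0399 intr=14.5901 cont=16.3026 V=16.3026[hold]; j=4 S=131.2781 intr=0.0000 cont=3.1959 V=3.1959[hold]; j=5 S=172.2708 intr=0.0000 cont=0.0000 V=0.0000[hold]  S*(5)=76.2349
k=4: j=0 S=50.7137 intr=63.9163 cont=62.1190 V=63.9163[EX]; j=1 S=66.5494 intr=48.0806 cont=46.2833 V=48.0806[EX]; j=2 S=87.3300 intr=27.3000 cont=26.3868 V=27.3000[EX]; j=3 S=114.5995 intr=0.0305 cont=9.2801 V=9.2801[hold]; j=4 S=150.3841 intr=0.0000 cont=1.4958 V=1.4958[hold]  S*(4)=87.3300
k=3: j=0 S=58.0944 intr=56.5356 cont=54.7382 V=56.5356[EX]; j=1 S=76.2349 intr=38.3951 cont=36.5978 V=38.3951[EX]; j=2 S=100.0399 intr=14.5901 cont=17.5683 V=17.5683[hold]; j=3 S=131.2781 intr=0.0000 cont=5.1156 V=5.1156[hold]  S*(3)=76.2349
k=2: j=0 S=66.5494 intr=48.0806 cont=46.2833 V=48.0806[EX]; j=1 S=87.3300 intr=27.3000 cont=27.0403 V=27.3000[EX]; j=2 S=114.5995 intr=0.0305 cont=10.8635 V=10.8635[hold]  S*(2)=87.3300
k=1: j=0 S=76.2349 intr=38.3951 cont=36.5978 V=38.3951[EX]; j=1 S=100.0399 intr=14.5901 cont=18.3859 V=18.3859[hold]  S*(1)=76.2349
k=0: j=0 S=87.3300 intr=27.3000 cont=27.4624 V=27.4624[hold]  S*(0)=-

price = 27.4624
boundary = - 76.2349 87.3300 76.2349 87.3300 76.2349 87.3300
tree:
27.4624
38.3951 18.3859
48.0806 27.3000 10.8635
56.5356 38.3951 17.5683 5.1156
63.9163 48.0806 27.3000 9.2801 1.4958
70.3594 56.5356 38.3951 16.3026 3.1959 0.0000
75.9839 63.9163 48.0806 27.3000 6.8285 0.0000 0.0000
80.8938 70.3594 56.5356 38.3951 14.5901 0.0000 0.0000 0.0000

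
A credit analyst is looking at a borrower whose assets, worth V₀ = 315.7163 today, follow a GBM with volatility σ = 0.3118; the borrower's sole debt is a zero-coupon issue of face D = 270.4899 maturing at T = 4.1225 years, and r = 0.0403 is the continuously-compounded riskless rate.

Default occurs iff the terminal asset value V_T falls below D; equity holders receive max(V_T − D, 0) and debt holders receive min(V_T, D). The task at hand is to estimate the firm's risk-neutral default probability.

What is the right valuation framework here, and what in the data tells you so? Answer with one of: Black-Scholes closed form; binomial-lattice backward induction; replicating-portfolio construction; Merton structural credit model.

Key observation: a levered firm with one bullet debt due at 4.1225 years is the canonical structural-credit setup: equity is a call on the firm's assets struck at the face value.

framework: Merton structural credit model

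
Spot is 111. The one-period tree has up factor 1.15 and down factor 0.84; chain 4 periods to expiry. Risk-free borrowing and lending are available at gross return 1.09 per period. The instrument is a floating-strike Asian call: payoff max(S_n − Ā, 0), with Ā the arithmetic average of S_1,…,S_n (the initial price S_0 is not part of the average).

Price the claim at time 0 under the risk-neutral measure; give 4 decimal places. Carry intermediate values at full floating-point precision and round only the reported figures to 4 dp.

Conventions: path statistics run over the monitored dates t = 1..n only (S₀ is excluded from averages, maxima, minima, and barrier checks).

price = 14.2568

Set p* = 0.8065 (from d < R < u); the path-dependent value is the discounted p*-expectation over all price paths.
Enumerate all 2^4 = 16 price paths (U = up ×1.15, D = down ×0.84); each path with k up-moves has probability p*^k·(1−p*)^(4−k).
DDDD: Ā=73.1539, payoff=0.0000, prob=0.001403
UDDD: Ā=100.1511, payoff=0.0000, prob=0.005847
DUDD: Ā=91.5486, payoff=0.0000, prob=0.005847
UUDD: Ā=125.3344, payoff=0.0000, prob=0.024363
DDUD: Ā=84.3225, payoff=0.0000, prob=0.005847
UDUD: Ā=115.4416, payoff=0.0000, prob=0.024363
DUUD: Ā=106.8391, payoff=0.0000, prob=0.024363
UUUD: Ā=146.2678, payoff=0.0000, prob=0.101514
DDDU: Ā=78.2526, payoff=0.0000, prob=0.005847
UDDU: Ā=107.1315, payoff=0.0000, prob=0.024363
DUDU: Ā=98.5290, payoff=5.0513, prob=0.024363
UUDU: Ā=134.8909, payoff=6.9154, prob=0.101514
DDUU: Ā=91.3029, payoff=12.2774, prob=0.024363
UDUU: Ā=124.9981, payoff=16.8083, prob=0.101514
DUUU: Ā=116.3956, payoff=25.4108, prob=0.101514
UUUU: Ā=159.3511, payoff=34.7886, prob=0.422974
Price = Σ prob·payoff / R^4 = 20.124678 / 1.411582 = 14.2568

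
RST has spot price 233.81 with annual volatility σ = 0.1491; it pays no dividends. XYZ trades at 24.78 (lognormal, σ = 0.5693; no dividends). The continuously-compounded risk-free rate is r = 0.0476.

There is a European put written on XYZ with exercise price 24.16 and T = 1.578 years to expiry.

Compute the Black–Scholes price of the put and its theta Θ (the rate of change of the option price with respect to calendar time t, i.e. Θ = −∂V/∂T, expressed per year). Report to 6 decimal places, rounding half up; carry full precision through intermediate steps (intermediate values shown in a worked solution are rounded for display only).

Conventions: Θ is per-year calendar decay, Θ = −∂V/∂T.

price = 5.469211
Θ = -1.353748

σ√T = 0.5693·√1.578 = 0.715146
d₁ = (ln(S/K) + (r+σ²/2)T) / (σ√T) = (ln(24.78/24.16) + (0.0476+0.5693²/2)·1.578) / 0.715146 = (0.025339 + 0.330830) / 0.715146 = 0.498036
d₂ = d₁ − σ√T = 0.498036 − 0.715146 = -0.217110
e^{−rT} = 0.927639
N(−d₁) = 0.309229,  N(−d₂) = 0.585939
Put price V = K·e^{−rT}·N(−d₂) − S·N(−d₁) = 13.131917 − 7.662706 = 5.469211
φ(d₁) = (1/√(2π))·e^{−d₁²/2} = 0.352411
Θ = −S·φ(d₁)·σ/(2√T) + r·K·e^{−rT}·N(−d₂) = −1.978828 + 0.625079 = -1.353748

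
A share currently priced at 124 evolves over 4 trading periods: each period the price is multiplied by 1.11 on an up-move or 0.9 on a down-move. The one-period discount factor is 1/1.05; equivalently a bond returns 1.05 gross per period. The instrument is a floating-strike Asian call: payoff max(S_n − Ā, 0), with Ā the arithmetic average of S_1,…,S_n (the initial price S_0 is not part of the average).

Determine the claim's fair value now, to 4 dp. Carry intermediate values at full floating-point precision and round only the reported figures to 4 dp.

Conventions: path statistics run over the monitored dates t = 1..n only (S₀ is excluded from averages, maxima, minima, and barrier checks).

Set p* = 0.7143 (from d < R < u); the path-dependent value is the discounted p*-expectation over all price paths.
Enumerate all 2^4 = 16 price paths (U = up ×1.11, D = down ×0.9); each path with k up-moves has probability p*^k·(1−p*)^(4−k).
DDDD: Ā=95.9481, payoff=0.0000, prob=0.006664
UDDD: Ā=118.3360, payoff=0.0000, prob=0.016660
DUDD: Ā=111.8260, payoff=0.0000, prob=0.016660
UUDD: Ā=137.9187, payoff=0.0000, prob=0.041649
DDUD: Ā=105.9670, payoff=0.0000, prob=0.016660
UDUD: Ā=130.6926, payoff=0.0000, prob=0.041649
DUUD: Ā=124.1826, payoff=0.0000, prob=0.041649
UUUD: Ā=153.1586, payoff=0.0000, prob=0.104123
DDDU: Ā=100.6939, payoff=0.0000, prob=0.016660
UDDU: Ā=124.1891, payoff=0.0000, prob=0.041649
DUDU: Ā=117.6791, payoff=6.0730, prob=0.041649
UUDU: Ā=145.1376, payoff=7.4900, prob=0.104123
DDUU: Ā=111.8201, payoff=11.9320, prob=0.041649
UDUU: Ā=137.9115, payoff=14.7161, prob=0.104123
DUUU: Ā=131.4015, payoff=21.2261, prob=0.104123
UUUU: Ā=162.0618, payoff=26.1789, prob=0.260308
Price = Σ prob·payoff / R^4 = 12.086785 / 1.215506 = 9.9438

price = 9.9438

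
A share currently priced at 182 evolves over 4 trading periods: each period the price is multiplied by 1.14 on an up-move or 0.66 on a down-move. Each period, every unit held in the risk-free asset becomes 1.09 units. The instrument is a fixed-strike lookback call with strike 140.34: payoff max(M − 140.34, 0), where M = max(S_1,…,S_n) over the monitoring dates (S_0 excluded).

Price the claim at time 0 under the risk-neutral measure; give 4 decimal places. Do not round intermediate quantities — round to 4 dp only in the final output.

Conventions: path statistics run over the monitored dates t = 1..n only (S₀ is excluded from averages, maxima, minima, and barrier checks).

price = 95.3047

With p* = (R−d)/(u−d) = 0.8958, sum probability × payoff across the paths and divide by R^4.
Enumerate all 2^4 = 16 price paths (U = up ×1.14, D = down ×0.66); each path with k up-moves has probability p*^k·(1−p*)^(4−k).
DDDD: M=120.1200, payoff=0.0000, prob=0.000118
UDDD: M=207.4800, payoff=67.1400, prob=0.001013
DUDD: M=136.9368, payoff=0.0000, prob=0.001013
UUDD: M=236.5272, payoff=96.1872, prob=0.008708
DDUD: M=120.1200, payoff=0.0000, prob=0.001013
UDUD: M=207.4800, payoff=67.1400, prob=0.008708
DUUD: M=156.1080, payoff=15.7680, prob=0.008708
UUUD: M=269.6410, payoff=129.3010, prob=0.074888
DDDU: M=120.1200, payoff=0.0000, prob=0.001013
UDDU: M=207.4800, payoff=67.1400, prob=0.008708
DUDU: M=136.9368, payoff=0.0000, prob=0.008708
UUDU: M=236.5272, payoff=96.1872, prob=0.074888
DDUU: M=120.1200, payoff=0.0000, prob=0.008708
UDUU: M=207.4800, payoff=67.1400, prob=0.074888
DUUU: M=177.9631, payoff=37.6231, prob=0.074888
UUUU: M=307.3907, payoff=167.0507, prob=0.644034
Price = Σ prob·payoff / R^4 = 134.530302 / 1.411582 = 95.3047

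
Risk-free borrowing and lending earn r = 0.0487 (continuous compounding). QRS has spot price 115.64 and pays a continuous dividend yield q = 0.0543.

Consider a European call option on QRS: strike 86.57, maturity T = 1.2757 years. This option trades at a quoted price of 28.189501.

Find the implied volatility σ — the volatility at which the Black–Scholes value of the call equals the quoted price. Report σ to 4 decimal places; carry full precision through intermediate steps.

sigma = 0.2274

At σ = 0.2274 the Black–Scholes value reproduces the quote:
σ√T = 0.2274·√1.2757 = 0.256841
d₁ = (ln(S/K) + (r−q+σ²/2)T) / (σ√T) = (ln(115.64/86.57) + (0.0487−0.0543+0.2274²/2)·1.2757) / 0.256841 = (0.289529 + 0.025840) / 0.256841 = 1.227873
d₂ = d₁ − σ√T = 1.227873 − 0.256841 = 0.971032
e^{−rT} = 0.939764
e^{−qT} = 0.933074
N(d₁) = 0.890253,  N(d₂) = 0.834234
V = S·e^{−qT}·N(d₁) − K·e^{−rT}·N(d₂) = 96.058888 − 67.869387 = 28.189501 (the observed quote) — the price is monotone increasing in volatility, hence this σ is the only solution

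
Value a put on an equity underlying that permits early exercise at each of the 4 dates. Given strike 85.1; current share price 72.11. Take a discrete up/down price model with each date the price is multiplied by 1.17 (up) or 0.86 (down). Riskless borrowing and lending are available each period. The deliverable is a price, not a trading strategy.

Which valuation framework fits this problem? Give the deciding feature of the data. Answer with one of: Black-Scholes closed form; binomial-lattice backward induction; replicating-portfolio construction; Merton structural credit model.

Key observation: the exercise right at every one of the 4 steps is what matters: each node needs max(85.1 − S, continuation), which only the stepwise tree valuation starting from spot 72.11 delivers.

framework: binomial-lattice backward induction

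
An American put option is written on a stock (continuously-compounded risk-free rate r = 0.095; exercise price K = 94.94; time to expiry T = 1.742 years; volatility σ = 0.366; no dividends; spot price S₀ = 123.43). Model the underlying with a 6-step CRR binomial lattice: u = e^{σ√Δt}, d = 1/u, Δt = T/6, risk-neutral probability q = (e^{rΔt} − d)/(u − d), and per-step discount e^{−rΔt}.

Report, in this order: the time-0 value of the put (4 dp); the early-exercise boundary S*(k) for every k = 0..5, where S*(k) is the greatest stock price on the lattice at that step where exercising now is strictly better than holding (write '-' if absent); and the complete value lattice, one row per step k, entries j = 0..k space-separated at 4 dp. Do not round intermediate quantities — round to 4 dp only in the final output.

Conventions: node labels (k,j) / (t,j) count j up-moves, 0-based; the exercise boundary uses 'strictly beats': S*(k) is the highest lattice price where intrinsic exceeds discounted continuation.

price = 5.8723
boundary = - - - 68.3091 56.0830 68.3091
tree:
5.8723
10.0269 2.3722
16.6393 4.4928 0.5521
26.6309 8.3570 1.1855 0.0000
38.8570 15.1737 2.5457 0.0000 0.0000
48.8948 26.6309 5.4668 0.0000 0.0000 0.0000
57.1361 38.8570 11.7395 0.0000 0.0000 0.0000 0.0000

Δt=0.29033  u=1.21800  d=0.82102  q=0.52130  discount=0.97280
step 6 (expiry): payoffs max(K−S,0) = 57.1361 38.8570 11.7395 0.0000 0.0000 0.0000 0.0000
step 5: (k=5,j=0): S=46.0452, K−S=48.8948, hold=46.3120 ⇒ V=48.8948 exercise | (k=5,j=1): S=68.3091, K−S=26.6309, hold=24.0481 ⇒ V=26.6309 exercise | (k=5,j=2): S=101.3382, K−S=0.0000, hold=5.4668 ⇒ V=5.4668 continue | (k=5,j=3): S=150.3378, K−S=0.0000, hold=0.0000 ⇒ V=0.0000 continue | (k=5,j=4): S=223.0297, K−S=0.0000, hold=0.0000 ⇒ V=0.0000 continue | (k=5,j=5): S=330.8700, K−S=0.0000, hold=0.0000 ⇒ V=0.0000 continue  boundary S*=68.3091
step 4: (k=4,j=0): S=56.0830, K−S=38.8570, hold=36.2742 ⇒ V=38.8570 exercise | (k=4,j=1): S=83.2005, K−S=11.7395, hold=15.1737 ⇒ V=15.1737 continue | (k=4,j=2): S=123.4300, K−S=0.0000, hold=2.5457 ⇒ V=2.5457 continue | (k=4,j=3): S=183.1114, K−S=0.0000, hold=0.0000 ⇒ V=0.0000 continue | (k=4,j=4): S=271.6502, K−S=0.0000, hold=0.0000 ⇒ V=0.0000 continue  boundary S*=56.0830
step 3: (k=3,j=0): S=68.3091, K−S=26.6309, hold=25.7896 ⇒ V=26.6309 exercise | (k=3,j=1): S=101.3382, K−S=0.0000, hold=8.3570 ⇒ V=8.3570 continue | (k=3,j=2): S=150.3378, K−S=0.0000, hold=1.1855 ⇒ V=1.1855 continue | (k=3,j=3): S=223.0297, K−S=0.0000, hold=0.0000 ⇒ V=0.0000 continue  boundary S*=68.3091
step 2: (k=2,j=0): S=83.2005, K−S=11.7395, hold=16.6393 ⇒ V=16.6393 continue | (k=2,j=1): S=123.4300, K−S=0.0000, hold=4.4928 ⇒ V=4.4928 continue | (k=2,j=2): S=183.1114, K−S=0.0000, hold=0.5521 ⇒ V=0.5521 continue  boundary S*=-
step 1: (k=1,j=0): S=101.3382, K−S=0.0000, hold=10.0269 ⇒ V=10.0269 continue | (k=1,j=1): S=150.3378, K−S=0.0000, hold=2.3722 ⇒ V=2.3722 continue  boundary S*=-
step 0: (k=0,j=0): S=123.4300, K−S=0.0000, hold=5.8723 ⇒ V=5.8723 continue  boundary S*=-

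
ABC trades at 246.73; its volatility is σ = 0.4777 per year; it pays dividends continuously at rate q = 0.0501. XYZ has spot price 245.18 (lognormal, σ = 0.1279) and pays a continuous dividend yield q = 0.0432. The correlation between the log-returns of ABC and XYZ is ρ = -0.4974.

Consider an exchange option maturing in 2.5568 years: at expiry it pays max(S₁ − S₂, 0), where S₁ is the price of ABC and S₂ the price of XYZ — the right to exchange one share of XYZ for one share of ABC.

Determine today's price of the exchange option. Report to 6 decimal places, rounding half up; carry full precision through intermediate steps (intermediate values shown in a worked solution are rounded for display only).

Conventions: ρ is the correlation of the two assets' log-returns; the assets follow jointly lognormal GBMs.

exchange price = 73.286332

σ_eff = √(σ₁² + σ₂² − 2ρσ₁σ₂) = √(0.4777² + 0.1279² − 2·-0.4974·0.4777·0.1279) = 0.552572
d₁ = (ln(S₁/S₂) + (q₂ − q₁ + σ_eff²/2)T) / (σ_eff√T) = (ln(246.73/245.18) + (0.0432 − 0.0501 + 0.152668)·2.5568) / 0.883562 = 0.428947
d₂ = d₁ − σ_eff√T = 0.428947 − 0.883562 = -0.454616
N(d₁) = 0.666019,  N(d₂) = 0.324693
V = S₁·e^{−q₁T}·N(d₁) − S₂·e^{−q₂T}·N(d₂) = 144.569731 − 71.283399 = 73.286332
Key observation: no risk-free rate is needed — with the second asset as numeraire the exchange option is a call on the ratio S₁/S₂, and r cancels out of the value.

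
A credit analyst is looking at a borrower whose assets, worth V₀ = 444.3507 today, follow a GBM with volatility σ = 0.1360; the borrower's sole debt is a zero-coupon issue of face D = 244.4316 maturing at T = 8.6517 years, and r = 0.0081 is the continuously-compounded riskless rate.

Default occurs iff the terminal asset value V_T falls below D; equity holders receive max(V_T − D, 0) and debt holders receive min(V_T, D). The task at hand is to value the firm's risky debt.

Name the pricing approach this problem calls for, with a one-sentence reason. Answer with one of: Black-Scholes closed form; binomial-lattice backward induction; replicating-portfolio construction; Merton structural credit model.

framework: Merton structural credit model

Key observation: the asked-for credit quantity lives on the firm's capital structure — asset value, asset volatility, debt face 244.4316 — which is the structural model's domain.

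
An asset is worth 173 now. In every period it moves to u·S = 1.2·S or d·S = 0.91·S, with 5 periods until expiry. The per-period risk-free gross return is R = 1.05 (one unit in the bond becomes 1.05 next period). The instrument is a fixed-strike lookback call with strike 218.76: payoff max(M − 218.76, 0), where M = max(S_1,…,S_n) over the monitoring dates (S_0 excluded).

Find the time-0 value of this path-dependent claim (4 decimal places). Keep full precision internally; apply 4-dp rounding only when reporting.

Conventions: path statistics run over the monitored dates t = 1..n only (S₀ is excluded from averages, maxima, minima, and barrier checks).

Set p* = 0.4828 (from d < R < u); the path-dependent value is the discounted p*-expectation over all price paths.
Enumerate all 2^5 = 32 price paths (U = up ×1.2, D = down ×0.91); each path with k up-moves has probability p*^k·(1−p*)^(5−k).
DDDDD: M=157.4300, payoff=0.0000, prob=0.037023
UDDDD: M=207.6000, payoff=0.0000, prob=0.034554
DUDDD: M=188.9160, payoff=0.0000, prob=0.034554
UUDDD: M=249.1200, payoff=30.3600, prob=0.032251
DDUDD: M=171.9136, payoff=0.0000, prob=0.034554
UDUDD: M=226.6992, payoff=7.9392, prob=0.032251
DUUDD: M=226.6992, payoff=7.9392, prob=0.032251
UUUDD: M=298.9440, payoff=80.1840, prob=0.030101
DDDUD: M=157.4300, payoff=0.0000, prob=0.034554
UDDUD: M=207.6000, payoff=0.0000, prob=0.032251
DUDUD: M=206.2963, payoff=0.0000, prob=0.032251
UUDUD: M=272.0390, payoff=53.2790, prob=0.030101
DDUUD: M=206.2963, payoff=0.0000, prob=0.032251
UDUUD: M=272.0390, payoff=53.2790, prob=0.030101
DUUUD: M=272.0390, payoff=53.2790, prob=0.030101
UUUUD: M=358.7328, payoff=139.9728, prob=0.028094
DDDDU: M=157.4300, payoff=0.0000, prob=0.034554
UDDDU: M=207.6000, payoff=0.0000, prob=0.032251
DUDDU: M=188.9160, payoff=0.0000, prob=0.032251
UUDDU: M=249.1200, payoff=30.3600, prob=0.030101
DDUDU: M=187.7296, payoff=0.0000, prob=0.032251
UDUDU: M=247.5555, payoff=28.7955, prob=0.030101
DUUDU: M=247.5555, payoff=28.7955, prob=0.030101
UUUDU: M=326.4468, payoff=107.6868, prob=0.028094
DDDUU: M=187.7296, payoff=0.0000, prob=0.032251
UDDUU: M=247.5555, payoff=28.7955, prob=0.030101
DUDUU: M=247.5555, payoff=28.7955, prob=0.030101
UUDUU: M=326.4468, payoff=107.6868, prob=0.028094
DDUUU: M=247.5555, payoff=28.7955, prob=0.030101
UDUUU: M=326.4468, payoff=107.6868, prob=0.028094
DUUUU: M=326.4468, payoff=107.6868, prob=0.028094
UUUUU: M=430.4794, payoff=211.7194, prob=0.026221
Price = Σ prob·payoff / R^5 = 35.549025 / 1.276282 = 27.8536

price = 27.8536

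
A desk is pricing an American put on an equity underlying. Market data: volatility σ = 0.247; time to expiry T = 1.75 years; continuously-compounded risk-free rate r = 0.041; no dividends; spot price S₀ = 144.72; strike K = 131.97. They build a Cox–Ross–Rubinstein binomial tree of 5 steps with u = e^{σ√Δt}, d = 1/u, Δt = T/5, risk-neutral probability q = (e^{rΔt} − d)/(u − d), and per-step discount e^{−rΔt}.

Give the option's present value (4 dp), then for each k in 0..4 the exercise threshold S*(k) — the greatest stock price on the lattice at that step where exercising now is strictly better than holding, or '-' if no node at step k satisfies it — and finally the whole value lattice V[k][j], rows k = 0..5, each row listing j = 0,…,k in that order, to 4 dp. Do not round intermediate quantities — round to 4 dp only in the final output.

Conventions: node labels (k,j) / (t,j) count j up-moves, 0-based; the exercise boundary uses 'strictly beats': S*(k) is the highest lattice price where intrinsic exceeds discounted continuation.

Δt=0.35000  u=1.15734  d=0.86405  q=0.51281  discount=0.98575
step 5 (expiry): payoffs max(K−S,0) = 62.2725 38.6141 6.9250 0.0000 0.0000 0.0000
step 4: (k=4,j=0): S=80.6640, K−S=51.3060, hold=49.4258 ⇒ V=51.3060 exercise | (k=4,j=1): S=108.0449, K−S=23.9251, hold=22.0449 ⇒ V=23.9251 exercise | (k=4,j=2): S=144.7200, K−S=0.0000, hold=3.3257 ⇒ V=3.3257 continue | (k=4,j=3): S=193.8443, K−S=0.0000, hold=0.0000 ⇒ V=0.0000 continue | (k=4,j=4): S=259.6435, K−S=0.0000, hold=0.0000 ⇒ V=0.0000 continue  boundary S*=108.0449
step 3: (k=3,j=0): S=93.3559, K−S=38.6141, hold=36.7338 ⇒ V=38.6141 exercise | (k=3,j=1): S=125.0450, K−S=6.9250, hold=13.1711 ⇒ V=13.1711 continue | (k=3,j=2): S=167.4907, K−S=0.0000, hold=1.5972 ⇒ V=1.5972 continue | (k=3,j=3): S=224.3444, K−S=0.0000, hold=0.0000 ⇒ V=0.0000 continue  boundary S*=93.3559
step 2: (k=2,j=0): S=108.0449, K−S=23.9251, hold=25.2023 ⇒ V=25.2023 continue | (k=2,j=1): S=144.7200, K−S=0.0000, hold=7.1328 ⇒ V=7.1328 continue | (k=2,j=2): S=193.8443, K−S=0.0000, hold=0.7670 ⇒ V=0.7670 continue  boundary S*=-
step 1: (k=1,j=0): S=125.0450, K−S=6.9250, hold=15.7090 ⇒ V=15.7090 continue | (k=1,j=1): S=167.4907, K−S=0.0000, hold=3.8132 ⇒ V=3.8132 continue  boundary S*=-
step 0: (k=0,j=0): S=144.7200, K−S=0.0000, hold=9.4718 ⇒ V=9.4718 continue  boundary S*=-

price = 9.4718
boundary = - - - 93.3559 108.0449
tree:
9.4718
15.7090 3.8132
25.2023 7.1328 0.7670
38.6141 13.1711 1.5972 0.0000
51.3060 23.9251 3.3257 0.0000 0.0000
62.2725 38.6141 6.9250 0.0000 0.0000 0.0000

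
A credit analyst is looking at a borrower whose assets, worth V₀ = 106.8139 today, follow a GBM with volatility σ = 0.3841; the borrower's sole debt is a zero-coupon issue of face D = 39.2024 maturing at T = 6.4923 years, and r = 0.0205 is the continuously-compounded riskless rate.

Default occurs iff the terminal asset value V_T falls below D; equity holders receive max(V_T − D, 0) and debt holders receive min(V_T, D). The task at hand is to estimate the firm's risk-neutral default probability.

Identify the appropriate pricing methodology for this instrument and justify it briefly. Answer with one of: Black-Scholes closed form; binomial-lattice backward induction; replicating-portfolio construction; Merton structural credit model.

framework: Merton structural credit model

Key observation: the asked-for credit quantity lives on the firm's capital structure — asset value, asset volatility, debt face 39.2024 — which is the structural model's domain.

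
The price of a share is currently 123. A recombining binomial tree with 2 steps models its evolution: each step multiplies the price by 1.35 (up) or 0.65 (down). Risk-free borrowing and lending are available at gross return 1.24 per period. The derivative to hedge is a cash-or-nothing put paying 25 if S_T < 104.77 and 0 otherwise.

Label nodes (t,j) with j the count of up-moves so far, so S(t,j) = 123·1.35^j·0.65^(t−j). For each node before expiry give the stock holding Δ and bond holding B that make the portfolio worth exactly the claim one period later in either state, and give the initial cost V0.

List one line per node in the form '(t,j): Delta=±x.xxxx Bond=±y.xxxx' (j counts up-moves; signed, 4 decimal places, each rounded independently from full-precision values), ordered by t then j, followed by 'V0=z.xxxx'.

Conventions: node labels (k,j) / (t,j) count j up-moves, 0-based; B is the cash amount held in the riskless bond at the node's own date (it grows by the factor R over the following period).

(0,0): Delta=-0.0368 Bond=4.9275
(1,0): Delta=-0.4467 Bond=38.8825
(1,1): Delta=0.0000 Bond=0.0000
V0=0.4015

Risk-neutral probability p* = (R−d)/(u−d) = (1.24−0.65)/(1.35−0.65) = 0.8429.
Payoffs at expiry: V(2,0)=25.0000, V(2,1)=0.0000, V(2,2)=0.0000
  t=1,j=0: stock 79.9500 → up 107.9325 (V=0.0000), down 51.9675 (V=25.0000). Price 3.1682; hedge Δ=-0.4467, bond B=38.8825.
  t=1,j=1: stock 166.0500 → up 224.1675 (V=0.0000), down 107.9325 (V=0.0000). Price 0.0000; hedge Δ=0.0000, bond B=0.0000.
  t=0,j=0: stock 123.0000 → up 166.0500 (V=0.0000), down 79.9500 (V=3.1682). Price 0.4015; hedge Δ=-0.0368, bond B=4.9275.
Verification: the root portfolio costs Δ(0,0)·S0 + B(0,0) = 0.4015, matching V0.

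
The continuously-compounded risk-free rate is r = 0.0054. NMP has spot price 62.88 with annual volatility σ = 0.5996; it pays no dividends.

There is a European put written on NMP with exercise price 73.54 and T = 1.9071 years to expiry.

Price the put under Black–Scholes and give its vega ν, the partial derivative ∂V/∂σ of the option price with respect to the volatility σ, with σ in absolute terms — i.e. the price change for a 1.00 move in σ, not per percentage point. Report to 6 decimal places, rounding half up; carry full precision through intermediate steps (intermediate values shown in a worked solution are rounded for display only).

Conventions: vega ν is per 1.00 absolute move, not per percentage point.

σ√T = 0.5996·√1.9071 = 0.828034
d₁ = (ln(S/K) + (r+σ²/2)T) / (σ√T) = (ln(62.88/73.54) + (0.0054+0.5996²/2)·1.9071) / 0.828034 = (-0.156601 + 0.353119) / 0.828034 = 0.237330
d₂ = d₁ − σ√T = 0.237330 − 0.828034 = -0.590704
e^{−rT} = 0.989755
N(−d₁) = 0.406200,  N(−d₂) = 0.722641
Put price V = K·e^{−rT}·N(−d₂) − S·N(−d₁) = 52.598521 − 25.541879 = 27.056643
φ(d₁) = (1/√(2π))·e^{−d₁²/2} = 0.387864
ν = S·φ(d₁)·√T = 33.680489

price = 27.056643
ν = 33.680489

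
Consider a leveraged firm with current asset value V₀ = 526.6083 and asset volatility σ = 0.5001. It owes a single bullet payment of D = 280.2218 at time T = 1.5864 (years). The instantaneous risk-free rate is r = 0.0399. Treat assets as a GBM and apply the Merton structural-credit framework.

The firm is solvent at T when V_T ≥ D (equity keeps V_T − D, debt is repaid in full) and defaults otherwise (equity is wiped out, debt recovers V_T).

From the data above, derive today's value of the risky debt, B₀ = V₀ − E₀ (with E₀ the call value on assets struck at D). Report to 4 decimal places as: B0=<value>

B0=247.5245

With assets at 526.6083 and a single debt payment of 280.2218 at 1.5864 years:
d₁ = [ln(V₀/D) + (r + σ²/2)T] / (σ√T)
   = [ln(526.6083/280.2218) + (0.0399 + 0.5·0.5001²)·1.5864] / (0.5001·√1.5864)
   = [0.630876 + 0.261677] / 0.629888 = 1.417002
d₂ = d₁ − σ√T = 1.417002 − 0.629888 = 0.787114
N(d₁) = 0.921759,  N(d₂) = 0.784392,  e^(−rT) = 0.938664
E₀ = V₀·N(d₁) − D·e^(−rT)·N(d₂)
   = 526.6083·0.921759 − 280.2218·0.938664·0.784392 = 279.083797
B₀ = V₀ − E₀ = 526.6083 − 279.083797 = 247.524503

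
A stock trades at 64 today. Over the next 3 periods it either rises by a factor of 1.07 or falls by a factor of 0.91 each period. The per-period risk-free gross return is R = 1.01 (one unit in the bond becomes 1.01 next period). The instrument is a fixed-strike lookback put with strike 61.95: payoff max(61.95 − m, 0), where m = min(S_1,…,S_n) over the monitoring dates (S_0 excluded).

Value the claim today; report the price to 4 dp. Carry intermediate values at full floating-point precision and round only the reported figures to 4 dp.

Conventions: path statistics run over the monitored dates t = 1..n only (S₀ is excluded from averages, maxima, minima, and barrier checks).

price = 2.8877

With p* = (R−d)/(u−d) = 0.6250, sum probability × payoff across the paths and divide by R^3.
Enumerate all 2^3 = 8 price paths (U = up ×1.07, D = down ×0.91); each path with k up-moves has probability p*^k·(1−p*)^(3−k).
DDD: m=48.2285, payoff=13.7215, prob=0.052734
UDD: m=56.7083, payoff=5.2417, prob=0.087891
DUD: m=56.7083, payoff=5.2417, prob=0.087891
UUD: m=66.6790, payoff=0.0000, prob=0.146484
DDU: m=52.9984, payoff=8.9516, prob=0.087891
UDU: m=62.3168, payoff=0.0000, prob=0.146484
DUU: m=58.2400, payoff=3.7100, prob=0.146484
UUU: m=68.4800, payoff=0.0000, prob=0.244141
Price = Σ prob·payoff / R^3 = 2.975206 / 1.030301 = 2.8877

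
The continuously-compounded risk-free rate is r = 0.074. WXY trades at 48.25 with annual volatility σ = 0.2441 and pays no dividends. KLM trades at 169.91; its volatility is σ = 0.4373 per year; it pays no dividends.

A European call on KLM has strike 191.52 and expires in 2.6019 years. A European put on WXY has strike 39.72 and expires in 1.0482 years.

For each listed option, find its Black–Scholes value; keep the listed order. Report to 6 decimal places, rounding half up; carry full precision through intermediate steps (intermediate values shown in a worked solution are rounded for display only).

price(KLM call K=191.52) = 51.393007
price(WXY put K=39.72) = 0.734556

[KLM call K=191.52]
σ√T = 0.4373·√2.6019 = 0.705383
d₁ = (ln(S/K) + (r+σ²/2)T) / (σ√T) = (ln(169.91/191.52) + (0.074+0.4373²/2)·2.6019) / 0.705383 = (-0.119723 + 0.441323) / 0.705383 = 0.455922
d₂ = d₁ − σ√T = 0.455922 − 0.705383 = -0.249460
e^{−rT} = 0.824861
N(d₁) = 0.675777,  N(d₂) = 0.401502
price = S·N(d₁) − K·e^{−rT}·N(d₂) = 114.821274 − 63.428268 = 51.393007
[WXY put K=39.72]
σ√T = 0.2441·√1.0482 = 0.249914
d₁ = (ln(S/K) + (r+σ²/2)T) / (σ√T) = (ln(48.25/39.72) + (0.074+0.2441²/2)·1.0482) / 0.249914 = (0.194541 + 0.108795) / 0.249914 = 1.213764
d₂ = d₁ − σ√T = 1.213764 − 0.249914 = 0.963851
e^{−rT} = 0.925365
N(−d₁) = 0.112419,  N(−d₂) = 0.167560
price = K·e^{−rT}·N(−d₂) − S·N(−d₁) = 6.158767 − 5.424210 = 0.734556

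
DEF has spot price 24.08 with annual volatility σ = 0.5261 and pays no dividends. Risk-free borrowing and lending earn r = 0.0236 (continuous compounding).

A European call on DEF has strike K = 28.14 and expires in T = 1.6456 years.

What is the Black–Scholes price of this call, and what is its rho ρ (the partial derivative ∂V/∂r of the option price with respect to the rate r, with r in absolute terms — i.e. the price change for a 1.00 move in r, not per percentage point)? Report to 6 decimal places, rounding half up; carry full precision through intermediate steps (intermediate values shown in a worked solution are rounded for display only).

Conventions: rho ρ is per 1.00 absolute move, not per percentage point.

price = 5.360370
ρ = 13.574869

σ√T = 0.5261·√1.6456 = 0.674886
d₁ = (ln(S/K) + (r+σ²/2)T) / (σ√T) = (ln(24.08/28.14) + (0.0236+0.5261²/2)·1.6456) / 0.674886 = (-0.155810 + 0.266572) / 0.674886 = 0.164119
d₂ = d₁ − σ√T = 0.164119 − 0.674886 = -0.510767
e^{−rT} = 0.961908
N(d₁) = 0.565181,  N(d₂) = 0.304757
Call price V = S·N(d₁) − K·e^{−rT}·N(d₂) = 13.609561 − 8.249191 = 5.360370
ρ = K·T·e^{−rT}·N(d₂) = 13.574869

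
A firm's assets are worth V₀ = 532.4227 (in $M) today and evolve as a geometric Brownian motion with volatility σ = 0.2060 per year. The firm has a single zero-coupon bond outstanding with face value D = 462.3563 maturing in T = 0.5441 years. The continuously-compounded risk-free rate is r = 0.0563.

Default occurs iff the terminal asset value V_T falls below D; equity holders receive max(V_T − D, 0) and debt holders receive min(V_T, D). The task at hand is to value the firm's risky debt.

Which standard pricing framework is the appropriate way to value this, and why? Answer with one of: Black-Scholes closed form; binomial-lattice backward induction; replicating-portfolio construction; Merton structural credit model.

Key observation: the question is about default risk generated by asset-value dynamics against a debt face of 462.3563 — the structural framework prices exactly that.

framework: Merton structural credit model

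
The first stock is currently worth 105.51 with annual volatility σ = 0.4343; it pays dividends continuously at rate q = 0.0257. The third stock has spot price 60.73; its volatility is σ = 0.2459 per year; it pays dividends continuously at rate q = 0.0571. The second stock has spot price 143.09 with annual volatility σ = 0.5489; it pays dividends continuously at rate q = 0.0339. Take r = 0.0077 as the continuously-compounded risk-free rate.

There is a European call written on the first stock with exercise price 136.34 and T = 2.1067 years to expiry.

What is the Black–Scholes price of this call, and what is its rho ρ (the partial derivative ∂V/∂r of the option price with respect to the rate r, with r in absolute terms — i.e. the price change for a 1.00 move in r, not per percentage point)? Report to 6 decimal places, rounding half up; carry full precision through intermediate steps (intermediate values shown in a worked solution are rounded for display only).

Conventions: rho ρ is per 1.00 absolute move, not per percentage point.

σ√T = 0.4343·√2.1067 = 0.630364
d₁ = (ln(S/K) + (r−q+σ²/2)T) / (σ√T) = (ln(105.51/136.34) + (0.0077−0.0257+0.4343²/2)·2.1067) / 0.630364 = (-0.256346 + 0.160759) / 0.630364 = -0.151639
d₂ = d₁ − σ√T = -0.151639 − 0.630364 = -0.782002
e^{−rT} = 0.983909
e^{−qT} = 0.947297
N(d₁) = 0.439736,  N(d₂) = 0.217107
Call price V = S·e^{−qT}·N(d₁) − K·e^{−rT}·N(d₂) = 43.951327 − 29.124027 = 14.827300
ρ = K·T·e^{−rT}·N(d₂) = 61.355587

price = 14.827300
ρ = 61.355587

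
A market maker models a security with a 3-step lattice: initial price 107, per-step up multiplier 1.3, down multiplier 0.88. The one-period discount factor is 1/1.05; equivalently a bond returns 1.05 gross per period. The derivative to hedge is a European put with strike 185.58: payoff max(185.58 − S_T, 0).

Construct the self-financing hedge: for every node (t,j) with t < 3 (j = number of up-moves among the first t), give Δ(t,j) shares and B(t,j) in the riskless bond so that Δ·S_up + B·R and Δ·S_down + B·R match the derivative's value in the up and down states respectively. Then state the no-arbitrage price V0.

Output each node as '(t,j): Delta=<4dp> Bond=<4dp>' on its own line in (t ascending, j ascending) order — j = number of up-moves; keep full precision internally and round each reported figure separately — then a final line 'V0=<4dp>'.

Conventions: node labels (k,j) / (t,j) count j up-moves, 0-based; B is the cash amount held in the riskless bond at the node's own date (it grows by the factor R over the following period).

Arbitrage-free pricing uses the up-move probability p* = (R−d)/(u−d) = 0.4048, discounting each step at R = 1.05.
Payoffs at expiry: V(3,0)=112.6625, V(3,1)=77.8610, V(3,2)=26.4496, V(3,3)=0.0000
Node (2,0) S=82.8608: V=(p*·77.8610+(1−p*)·112.6625)/1.05=93.8821; Δ=(77.8610−112.6625)/(107.7190−72.9175)=-1.0000; B=V−Δ·S=176.7429
Node (2,1) S=122.4080: V=(p*·26.4496+(1−p*)·77.8610)/1.05=54.3349; Δ=(26.4496−77.8610)/(159.1304−107.7190)=-1.0000; B=V−Δ·S=176.7429
Node (2,2) S=180.8300: V=(p*·0.0000+(1−p*)·26.4496)/1.05=14.9941; Δ=(0.0000−26.4496)/(235.0790−159.1304)=-0.3483; B=V−Δ·S=77.9693
Node (1,0) S=94.1600: V=(p*·54.3349+(1−p*)·93.8821)/1.05=74.1665; Δ=(54.3349−93.8821)/(122.4080−82.8608)=-1.0000; B=V−Δ·S=168.3265
Node (1,1) S=139.1000: V=(p*·14.9941+(1−p*)·54.3349)/1.05=36.5821; Δ=(14.9941−54.3349)/(180.8300−122.4080)=-0.6734; B=V−Δ·S=130.2506
Node (0,0) S=107.0000: V=(p*·36.5821+(1−p*)·74.1665)/1.05=56.1465; Δ=(36.5821−74.1665)/(139.1000−94.1600)=-0.8363; B=V−Δ·S=145.6332
Verification: the root portfolio costs Δ(0,0)·S0 + B(0,0) = 56.1465, matching V0.

(0,0): Delta=-0.8363 Bond=145.6332
(1,0): Delta=-1.0000 Bond=168.3265
(1,1): Delta=-0.6734 Bond=130.2506
(2,0): Delta=-1.0000 Bond=176.7429
(2,1): Delta=-1.0000 Bond=176.7429
(2,2): Delta=-0.3483 Bond=77.9693
V0=56.1465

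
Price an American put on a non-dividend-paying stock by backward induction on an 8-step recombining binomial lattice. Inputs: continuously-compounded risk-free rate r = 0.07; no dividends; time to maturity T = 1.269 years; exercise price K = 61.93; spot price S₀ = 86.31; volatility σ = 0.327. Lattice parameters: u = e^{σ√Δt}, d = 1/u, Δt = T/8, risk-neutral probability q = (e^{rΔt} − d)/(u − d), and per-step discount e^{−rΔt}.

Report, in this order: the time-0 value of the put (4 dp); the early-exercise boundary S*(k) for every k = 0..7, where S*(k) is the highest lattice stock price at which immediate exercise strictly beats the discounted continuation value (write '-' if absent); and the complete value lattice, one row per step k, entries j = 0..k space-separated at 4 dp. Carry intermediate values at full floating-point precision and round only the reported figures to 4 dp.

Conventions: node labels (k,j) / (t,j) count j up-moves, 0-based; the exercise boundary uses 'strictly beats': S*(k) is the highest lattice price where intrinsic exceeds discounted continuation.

params: Δt=0.15862 u=1.13910 d=0.87789 q=0.51023 e^(-rΔt)=0.98896
t_8 payoffs: 31.4811 22.4211 10.6655 0.0000 0.0000 0.0000 0.0000 0.0000 0.0000
t_7: node(7,0) S=34.6843 payoff=27.2457 vs cont=26.5618 → 27.2457 [stop]  node(7,1) S=45.0045 payoff=16.9255 vs cont=16.2417 → 16.9255 [stop]  node(7,2) S=58.3953 payoff=3.5347 vs cont=5.1659 → 5.1659 [wait]  node(7,3) S=75.7705 payoff=0.0000 vs cont=0.0000 → 0.0000 [wait]  node(7,4) S=98.3156 payoff=0.0000 vs cont=0.0000 → 0.0000 [wait]  node(7,5) S=127.5688 payoff=0.0000 vs cont=0.0000 → 0.0000 [wait]  node(7,6) S=165.5262 payoff=0.0000 vs cont=0.0000 → 0.0000 [wait]  node(7,7) S=214.7775 payoff=0.0000 vs cont=0.0000 → 0.0000 [wait]  ⇒ S*(7)=45.0045
t_6: node(6,0) S=39.5089 payoff=22.4211 vs cont=21.7373 → 22.4211 [stop]  node(6,1) S=51.2645 payoff=10.6655 vs cont=10.8048 → 10.8048 [wait]  node(6,2) S=66.5180 payoff=0.0000 vs cont=2.5022 → 2.5022 [wait]  node(6,3) S=86.3100 payoff=0.0000 vs cont=0.0000 → 0.0000 [wait]  node(6,4) S=111.9911 payoff=0.0000 vs cont=0.0000 → 0.0000 [wait]  node(6,5) S=145.3134 payoff=0.0000 vs cont=0.0000 → 0.0000 [wait]  node(6,6) S=188.5505 payoff=0.0000 vs cont=0.0000 → 0.0000 [wait]  ⇒ S*(6)=39.5089
t_5: node(5,0) S=45.0045 payoff=16.9255 vs cont=16.3120 → 16.9255 [stop]  node(5,1) S=58.3953 payoff=3.5347 vs cont=6.4960 → 6.4960 [wait]  node(5,2) S=75.7705 payoff=0.0000 vs cont=1.2119 → 1.2119 [wait]  node(5,3) S=98.3156 payoff=0.0000 vs cont=0.0000 → 0.0000 [wait]  node(5,4) S=127.5688 payoff=0.0000 vs cont=0.0000 → 0.0000 [wait]  node(5,5) S=165.5262 payoff=0.0000 vs cont=0.0000 → 0.0000 [wait]  ⇒ S*(5)=45.0045
t_4: node(4,0) S=51.2645 payoff=10.6655 vs cont=11.4759 → 11.4759 [wait]  node(4,1) S=66.5180 payoff=0.0000 vs cont=3.7579 → 3.7579 [wait]  node(4,2) S=86.3100 payoff=0.0000 vs cont=0.5870 → 0.5870 [wait]  node(4,3) S=111.9911 payoff=0.0000 vs cont=0.0000 → 0.0000 [wait]  node(4,4) S=145.3134 payoff=0.0000 vs cont=0.0000 → 0.0000 [wait]  ⇒ S*(4)=-
t_3: node(3,0) S=58.3953 payoff=3.5347 vs cont=7.4547 → 7.4547 [wait]  node(3,1) S=75.7705 payoff=0.0000 vs cont=2.1164 → 2.1164 [wait]  node(3,2) S=98.3156 payoff=0.0000 vs cont=0.2843 → 0.2843 [wait]  node(3,3) S=127.5688 payoff=0.0000 vs cont=0.0000 → 0.0000 [wait]  ⇒ S*(3)=-
t_2: node(2,0) S=66.5180 payoff=0.0000 vs cont=4.6787 → 4.6787 [wait]  node(2,1) S=86.3100 payoff=0.0000 vs cont=1.1686 → 1.1686 [wait]  node(2,2) S=111.9911 payoff=0.0000 vs cont=0.1377 → 0.1377 [wait]  ⇒ S*(2)=-
t_1: node(1,0) S=75.7705 payoff=0.0000 vs cont=2.8558 → 2.8558 [wait]  node(1,1) S=98.3156 payoff=0.0000 vs cont=0.6355 → 0.6355 [wait]  ⇒ S*(1)=-
t_0: node(0,0) S=86.3100 payoff=0.0000 vs cont=1.7039 → 1.7039 [wait]  ⇒ S*(0)=-

price = 1.7039
boundary = - - - - - 45.0045 39.5089 45.0045
tree:
1.7039
2.8558 0.6355
4.6787 1.1686 0.1377
7.4547 2.1164 0.2843 0.0000
11.4759 3.7579 0.5870 0.0000 0.0000
16.9255 6.4960 1.2119 0.0000 0.0000 0.0000
22.4211 10.8048 2.5022 0.0000 0.0000 0.0000 0.0000
27.2457 16.9255 5.1659 0.0000 0.0000 0.0000 0.0000 0.0000
31.4811 22.4211 10.6655 0.0000 0.0000 0.0000 0.0000 0.0000 0.0000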